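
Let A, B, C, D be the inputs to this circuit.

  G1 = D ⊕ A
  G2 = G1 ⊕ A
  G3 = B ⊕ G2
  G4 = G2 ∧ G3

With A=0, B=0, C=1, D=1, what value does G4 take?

G1 = 1 ⊕ 0 = 1
G2 = 1 ⊕ 0 = 1
G3 = 0 ⊕ 1 = 1
G4 = 1 ∧ 1 = 1

1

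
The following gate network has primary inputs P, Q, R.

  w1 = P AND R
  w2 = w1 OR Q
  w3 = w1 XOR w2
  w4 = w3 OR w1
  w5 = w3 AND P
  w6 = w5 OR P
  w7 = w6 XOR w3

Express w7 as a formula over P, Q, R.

w1 = P AND R
w2 = w1 OR Q = (P AND R) OR Q
w3 = w1 XOR w2 = (P AND R) XOR ((P AND R) OR Q)
w5 = w3 AND P = ((P AND R) XOR ((P AND R) OR Q)) AND P
w6 = w5 OR P = (((P AND R) XOR ((P AND R) OR Q)) AND P) OR P
w7 = w6 XOR w3 = ((((P AND R) XOR ((P AND R) OR Q)) AND P) OR P) XOR ((P AND R) XOR ((P AND R) OR Q))

((((P AND R) XOR ((P AND R) OR Q)) AND P) OR P) XOR ((P AND R) XOR ((P AND R) OR Q))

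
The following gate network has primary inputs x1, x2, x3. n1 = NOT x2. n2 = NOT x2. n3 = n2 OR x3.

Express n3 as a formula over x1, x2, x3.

n2 = NOT x2
n3 = n2 OR x3 = NOT x2 OR x3

NOT x2 OR x3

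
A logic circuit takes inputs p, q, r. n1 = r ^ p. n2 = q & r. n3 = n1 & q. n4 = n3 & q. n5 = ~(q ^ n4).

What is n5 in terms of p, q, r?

n1 = r ^ p
n3 = n1 & q = (r ^ p) & q
n4 = n3 & q = ((r ^ p) & q) & q
n5 = ~(q ^ n4) = ~(q ^ (((r ^ p) & q) & q))

~(q ^ (((r ^ p) & q) & q))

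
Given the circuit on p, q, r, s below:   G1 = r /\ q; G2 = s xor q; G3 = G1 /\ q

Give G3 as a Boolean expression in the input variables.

(r /\ q) /\ q

G1 = r /\ q
G3 = G1 /\ q = (r /\ q) /\ q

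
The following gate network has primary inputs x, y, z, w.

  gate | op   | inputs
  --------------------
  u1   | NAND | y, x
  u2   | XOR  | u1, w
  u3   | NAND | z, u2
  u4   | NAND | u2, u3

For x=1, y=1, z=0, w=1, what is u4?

u1 = 1 NAND 1 = 0
u2 = 0 XOR 1 = 1
u3 = 0 NAND 1 = 1
u4 = 1 NAND 1 = 0

0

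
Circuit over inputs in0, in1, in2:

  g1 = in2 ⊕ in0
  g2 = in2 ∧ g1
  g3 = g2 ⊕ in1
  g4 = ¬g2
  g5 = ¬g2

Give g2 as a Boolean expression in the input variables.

g1 = in2 ⊕ in0
g2 = in2 ∧ g1 = in2 ∧ (in2 ⊕ in0)

in2 ∧ (in2 ⊕ in0)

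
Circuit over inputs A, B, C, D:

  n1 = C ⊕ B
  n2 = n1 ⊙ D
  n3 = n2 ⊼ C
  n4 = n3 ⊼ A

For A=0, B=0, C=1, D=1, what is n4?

n1 = 1 ⊕ 0 = 1
n2 = 1 ⊙ 1 = 1
n3 = 1 ⊼ 1 = 0
n4 = 0 ⊼ 0 = 1

1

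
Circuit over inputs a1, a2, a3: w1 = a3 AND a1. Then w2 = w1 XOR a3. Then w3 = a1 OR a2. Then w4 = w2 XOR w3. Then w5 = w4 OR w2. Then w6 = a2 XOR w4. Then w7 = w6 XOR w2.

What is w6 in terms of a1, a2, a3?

w1 = a3 AND a1
w2 = w1 XOR a3 = (a3 AND a1) XOR a3
w3 = a1 OR a2
w4 = w2 XOR w3 = ((a3 AND a1) XOR a3) XOR (a1 OR a2)
w6 = a2 XOR w4 = a2 XOR (((a3 AND a1) XOR a3) XOR (a1 OR a2))

a2 XOR (((a3 AND a1) XOR a3) XOR (a1 OR a2))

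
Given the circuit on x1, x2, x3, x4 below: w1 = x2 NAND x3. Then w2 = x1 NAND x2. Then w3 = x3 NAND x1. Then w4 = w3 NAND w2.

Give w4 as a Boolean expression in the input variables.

w2 = x1 NAND x2
w3 = x3 NAND x1
w4 = w3 NAND w2 = (x3 NAND x1) NAND (x1 NAND x2)

(x3 NAND x1) NAND (x1 NAND x2)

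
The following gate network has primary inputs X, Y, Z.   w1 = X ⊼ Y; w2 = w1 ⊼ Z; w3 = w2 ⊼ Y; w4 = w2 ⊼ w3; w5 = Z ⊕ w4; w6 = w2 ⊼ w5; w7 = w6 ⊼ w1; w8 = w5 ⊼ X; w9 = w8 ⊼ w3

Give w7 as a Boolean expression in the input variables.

(((X ⊼ Y) ⊼ Z) ⊼ (Z ⊕ (((X ⊼ Y) ⊼ Z) ⊼ (((X ⊼ Y) ⊼ Z) ⊼ Y)))) ⊼ (X ⊼ Y)

w1 = X ⊼ Y
w2 = w1 ⊼ Z = (X ⊼ Y) ⊼ Z
w3 = w2 ⊼ Y = ((X ⊼ Y) ⊼ Z) ⊼ Y
w4 = w2 ⊼ w3 = ((X ⊼ Y) ⊼ Z) ⊼ (((X ⊼ Y) ⊼ Z) ⊼ Y)
w5 = Z ⊕ w4 = Z ⊕ (((X ⊼ Y) ⊼ Z) ⊼ (((X ⊼ Y) ⊼ Z) ⊼ Y))
w6 = w2 ⊼ w5 = ((X ⊼ Y) ⊼ Z) ⊼ (Z ⊕ (((X ⊼ Y) ⊼ Z) ⊼ (((X ⊼ Y) ⊼ Z) ⊼ Y)))
w7 = w6 ⊼ w1 = (((X ⊼ Y) ⊼ Z) ⊼ (Z ⊕ (((X ⊼ Y) ⊼ Z) ⊼ (((X ⊼ Y) ⊼ Z) ⊼ Y)))) ⊼ (X ⊼ Y)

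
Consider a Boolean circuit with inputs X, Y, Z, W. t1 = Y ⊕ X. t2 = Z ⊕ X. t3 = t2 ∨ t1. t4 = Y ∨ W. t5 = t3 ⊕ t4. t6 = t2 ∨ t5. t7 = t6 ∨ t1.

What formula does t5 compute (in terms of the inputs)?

t1 = Y ⊕ X
t2 = Z ⊕ X
t3 = t2 ∨ t1 = (Z ⊕ X) ∨ (Y ⊕ X)
t4 = Y ∨ W
t5 = t3 ⊕ t4 = ((Z ⊕ X) ∨ (Y ⊕ X)) ⊕ (Y ∨ W)

((Z ⊕ X) ∨ (Y ⊕ X)) ⊕ (Y ∨ W)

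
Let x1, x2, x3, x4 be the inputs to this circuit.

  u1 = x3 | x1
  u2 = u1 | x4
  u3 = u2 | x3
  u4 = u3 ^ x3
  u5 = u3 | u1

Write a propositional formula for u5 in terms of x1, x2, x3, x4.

u1 = x3 | x1
u2 = u1 | x4 = (x3 | x1) | x4
u3 = u2 | x3 = ((x3 | x1) | x4) | x3
u5 = u3 | u1 = (((x3 | x1) | x4) | x3) | (x3 | x1)

(((x3 | x1) | x4) | x3) | (x3 | x1)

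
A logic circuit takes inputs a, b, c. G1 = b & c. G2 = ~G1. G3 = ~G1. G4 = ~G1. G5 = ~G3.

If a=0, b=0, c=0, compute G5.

G1 = 0 & 0 = 0
G3 = ~0 = 1
G5 = ~1 = 0

0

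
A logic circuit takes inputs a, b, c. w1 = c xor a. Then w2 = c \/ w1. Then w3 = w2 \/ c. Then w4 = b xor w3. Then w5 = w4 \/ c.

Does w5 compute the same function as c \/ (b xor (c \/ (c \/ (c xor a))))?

Yes

w1 = c xor a
w2 = c \/ w1 = c \/ (c xor a)
w3 = w2 \/ c = (c \/ (c xor a)) \/ c
w4 = b xor w3 = b xor ((c \/ (c xor a)) \/ c)
w5 = w4 \/ c = (b xor ((c \/ (c xor a)) \/ c)) \/ c
At a=0, b=0, c=0: circuit gives 0, formula gives 0.
At a=0, b=0, c=1: circuit gives 1, formula gives 1.
Agrees on all 8 inputs.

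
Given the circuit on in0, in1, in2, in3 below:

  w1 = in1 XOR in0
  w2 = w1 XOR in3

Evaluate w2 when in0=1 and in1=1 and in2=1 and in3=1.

w1 = 1 XOR 1 = 0
w2 = 0 XOR 1 = 1

1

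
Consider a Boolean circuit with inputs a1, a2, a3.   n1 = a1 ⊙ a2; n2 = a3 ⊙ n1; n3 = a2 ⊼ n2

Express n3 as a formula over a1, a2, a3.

a2 ⊼ (a3 ⊙ (a1 ⊙ a2))

n1 = a1 ⊙ a2
n2 = a3 ⊙ n1 = a3 ⊙ (a1 ⊙ a2)
n3 = a2 ⊼ n2 = a2 ⊼ (a3 ⊙ (a1 ⊙ a2))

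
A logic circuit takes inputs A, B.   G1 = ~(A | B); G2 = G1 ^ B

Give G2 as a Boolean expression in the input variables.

(~(A | B)) ^ B

G1 = ~(A | B)
G2 = G1 ^ B = (~(A | B)) ^ B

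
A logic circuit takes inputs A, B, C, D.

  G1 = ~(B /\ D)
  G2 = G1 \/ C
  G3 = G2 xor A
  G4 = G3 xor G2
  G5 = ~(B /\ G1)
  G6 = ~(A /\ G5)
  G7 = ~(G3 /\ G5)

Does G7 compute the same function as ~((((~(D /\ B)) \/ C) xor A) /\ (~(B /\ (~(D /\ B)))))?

Yes

G1 = ~(B /\ D)
G2 = G1 \/ C = (~(B /\ D)) \/ C
G3 = G2 xor A = ((~(B /\ D)) \/ C) xor A
G5 = ~(B /\ G1) = ~(B /\ (~(B /\ D)))
G7 = ~(G3 /\ G5) = ~((((~(B /\ D)) \/ C) xor A) /\ (~(B /\ (~(B /\ D)))))
At A=0, B=0, C=0, D=0: circuit gives 0, formula gives 0.
At A=0, B=1, C=0, D=0: circuit gives 1, formula gives 1.
Agrees on all 16 inputs.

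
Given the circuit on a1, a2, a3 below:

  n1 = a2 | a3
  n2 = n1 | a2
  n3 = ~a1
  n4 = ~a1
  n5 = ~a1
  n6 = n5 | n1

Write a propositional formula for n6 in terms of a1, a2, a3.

n1 = a2 | a3
n5 = ~a1
n6 = n5 | n1 = ~a1 | (a2 | a3)

~a1 | (a2 | a3)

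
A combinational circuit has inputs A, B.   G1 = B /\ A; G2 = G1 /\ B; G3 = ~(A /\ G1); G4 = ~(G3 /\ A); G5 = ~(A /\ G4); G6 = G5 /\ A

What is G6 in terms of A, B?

G1 = B /\ A
G3 = ~(A /\ G1) = ~(A /\ (B /\ A))
G4 = ~(G3 /\ A) = ~((~(A /\ (B /\ A))) /\ A)
G5 = ~(A /\ G4) = ~(A /\ (~((~(A /\ (B /\ A))) /\ A)))
G6 = G5 /\ A = (~(A /\ (~((~(A /\ (B /\ A))) /\ A)))) /\ A

(~(A /\ (~((~(A /\ (B /\ A))) /\ A)))) /\ A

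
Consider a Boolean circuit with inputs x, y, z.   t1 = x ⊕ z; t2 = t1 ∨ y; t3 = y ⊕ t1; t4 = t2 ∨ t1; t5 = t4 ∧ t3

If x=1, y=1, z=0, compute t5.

t1 = 1 ⊕ 0 = 1
t2 = 1 ∨ 1 = 1
t3 = 1 ⊕ 1 = 0
t4 = 1 ∨ 1 = 1
t5 = 1 ∧ 0 = 0

0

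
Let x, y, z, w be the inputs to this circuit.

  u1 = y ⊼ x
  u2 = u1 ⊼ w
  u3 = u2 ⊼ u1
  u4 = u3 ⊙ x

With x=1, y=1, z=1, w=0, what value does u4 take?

u1 = 1 ⊼ 1 = 0
u2 = 0 ⊼ 0 = 1
u3 = 1 ⊼ 0 = 1
u4 = 1 ⊙ 1 = 1

1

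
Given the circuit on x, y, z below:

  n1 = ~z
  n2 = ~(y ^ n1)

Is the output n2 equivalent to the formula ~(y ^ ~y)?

n1 = ~z
n2 = ~(y ^ n1) = ~(y ^ ~z)
At x=0, y=0, z=1: circuit gives 1, formula gives 0.

No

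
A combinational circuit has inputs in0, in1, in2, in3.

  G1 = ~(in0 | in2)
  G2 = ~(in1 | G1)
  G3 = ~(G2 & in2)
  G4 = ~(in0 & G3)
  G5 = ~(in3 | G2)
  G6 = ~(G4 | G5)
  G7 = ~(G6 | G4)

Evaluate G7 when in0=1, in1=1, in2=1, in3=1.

G1 = ~(1 | 1) = 0
G2 = ~(1 | 0) = 0
G3 = ~(0 & 1) = 1
G4 = ~(1 & 1) = 0
G5 = ~(1 | 0) = 0
G6 = ~(0 | 0) = 1
G7 = ~(1 | 0) = 0

0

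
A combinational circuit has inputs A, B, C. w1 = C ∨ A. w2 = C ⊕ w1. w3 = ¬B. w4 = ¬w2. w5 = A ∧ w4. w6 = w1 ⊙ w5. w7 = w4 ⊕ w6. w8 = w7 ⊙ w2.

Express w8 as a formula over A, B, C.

w1 = C ∨ A
w2 = C ⊕ w1 = C ⊕ (C ∨ A)
w4 = ¬w2 = ¬(C ⊕ (C ∨ A))
w5 = A ∧ w4 = A ∧ ¬(C ⊕ (C ∨ A))
w6 = w1 ⊙ w5 = (C ∨ A) ⊙ (A ∧ ¬(C ⊕ (C ∨ A)))
w7 = w4 ⊕ w6 = ¬(C ⊕ (C ∨ A)) ⊕ ((C ∨ A) ⊙ (A ∧ ¬(C ⊕ (C ∨ A))))
w8 = w7 ⊙ w2 = (¬(C ⊕ (C ∨ A)) ⊕ ((C ∨ A) ⊙ (A ∧ ¬(C ⊕ (C ∨ A))))) ⊙ (C ⊕ (C ∨ A))

(¬(C ⊕ (C ∨ A)) ⊕ ((C ∨ A) ⊙ (A ∧ ¬(C ⊕ (C ∨ A))))) ⊙ (C ⊕ (C ∨ A))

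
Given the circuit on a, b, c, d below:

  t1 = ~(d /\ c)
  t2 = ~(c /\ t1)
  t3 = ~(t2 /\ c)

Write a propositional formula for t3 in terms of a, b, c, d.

t1 = ~(d /\ c)
t2 = ~(c /\ t1) = ~(c /\ (~(d /\ c)))
t3 = ~(t2 /\ c) = ~((~(c /\ (~(d /\ c)))) /\ c)

~((~(c /\ (~(d /\ c)))) /\ c)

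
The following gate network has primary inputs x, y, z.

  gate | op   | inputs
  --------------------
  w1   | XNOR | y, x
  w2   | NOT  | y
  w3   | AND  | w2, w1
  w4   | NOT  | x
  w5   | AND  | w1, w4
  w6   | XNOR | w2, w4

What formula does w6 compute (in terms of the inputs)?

NOT y XNOR NOT x

w2 = NOT y
w4 = NOT x
w6 = w2 XNOR w4 = NOT y XNOR NOT x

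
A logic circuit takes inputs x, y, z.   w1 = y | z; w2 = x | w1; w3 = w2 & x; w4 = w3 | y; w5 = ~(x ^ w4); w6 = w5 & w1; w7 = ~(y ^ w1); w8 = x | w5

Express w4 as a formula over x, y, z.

w1 = y | z
w2 = x | w1 = x | (y | z)
w3 = w2 & x = (x | (y | z)) & x
w4 = w3 | y = ((x | (y | z)) & x) | y

((x | (y | z)) & x) | y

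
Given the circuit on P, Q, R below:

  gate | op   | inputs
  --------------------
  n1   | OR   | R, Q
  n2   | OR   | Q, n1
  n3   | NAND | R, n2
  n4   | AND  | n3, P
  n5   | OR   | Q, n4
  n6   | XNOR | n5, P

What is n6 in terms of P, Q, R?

(Q OR ((R NAND (Q OR (R OR Q))) AND P)) XNOR P

n1 = R OR Q
n2 = Q OR n1 = Q OR (R OR Q)
n3 = R NAND n2 = R NAND (Q OR (R OR Q))
n4 = n3 AND P = (R NAND (Q OR (R OR Q))) AND P
n5 = Q OR n4 = Q OR ((R NAND (Q OR (R OR Q))) AND P)
n6 = n5 XNOR P = (Q OR ((R NAND (Q OR (R OR Q))) AND P)) XNOR P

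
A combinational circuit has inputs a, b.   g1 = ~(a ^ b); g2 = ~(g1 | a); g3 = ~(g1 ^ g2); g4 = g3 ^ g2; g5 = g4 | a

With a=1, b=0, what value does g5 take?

1

g1 = ~(1 ^ 0) = 0
g2 = ~(0 | 1) = 0
g3 = ~(0 ^ 0) = 1
g4 = 1 ^ 0 = 1
g5 = 1 | 1 = 1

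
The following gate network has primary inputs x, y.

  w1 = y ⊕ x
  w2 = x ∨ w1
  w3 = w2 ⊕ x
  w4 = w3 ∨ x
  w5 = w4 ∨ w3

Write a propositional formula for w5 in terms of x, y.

(((x ∨ (y ⊕ x)) ⊕ x) ∨ x) ∨ ((x ∨ (y ⊕ x)) ⊕ x)

w1 = y ⊕ x
w2 = x ∨ w1 = x ∨ (y ⊕ x)
w3 = w2 ⊕ x = (x ∨ (y ⊕ x)) ⊕ x
w4 = w3 ∨ x = ((x ∨ (y ⊕ x)) ⊕ x) ∨ x
w5 = w4 ∨ w3 = (((x ∨ (y ⊕ x)) ⊕ x) ∨ x) ∨ ((x ∨ (y ⊕ x)) ⊕ x)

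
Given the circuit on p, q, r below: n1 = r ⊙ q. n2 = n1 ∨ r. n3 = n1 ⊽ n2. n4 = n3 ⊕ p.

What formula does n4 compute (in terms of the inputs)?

((r ⊙ q) ⊽ ((r ⊙ q) ∨ r)) ⊕ p

n1 = r ⊙ q
n2 = n1 ∨ r = (r ⊙ q) ∨ r
n3 = n1 ⊽ n2 = (r ⊙ q) ⊽ ((r ⊙ q) ∨ r)
n4 = n3 ⊕ p = ((r ⊙ q) ⊽ ((r ⊙ q) ∨ r)) ⊕ p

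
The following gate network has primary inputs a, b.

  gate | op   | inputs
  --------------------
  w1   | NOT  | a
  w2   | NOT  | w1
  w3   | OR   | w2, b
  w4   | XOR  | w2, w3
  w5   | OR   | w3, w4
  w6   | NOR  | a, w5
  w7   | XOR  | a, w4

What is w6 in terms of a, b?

w1 = NOT a
w2 = NOT w1 = NOT NOT a
w3 = w2 OR b = NOT NOT a OR b
w4 = w2 XOR w3 = NOT NOT a XOR (NOT NOT a OR b)
w5 = w3 OR w4 = (NOT NOT a OR b) OR (NOT NOT a XOR (NOT NOT a OR b))
w6 = a NOR w5 = a NOR ((NOT NOT a OR b) OR (NOT NOT a XOR (NOT NOT a OR b)))

a NOR ((NOT NOT a OR b) OR (NOT NOT a XOR (NOT NOT a OR b)))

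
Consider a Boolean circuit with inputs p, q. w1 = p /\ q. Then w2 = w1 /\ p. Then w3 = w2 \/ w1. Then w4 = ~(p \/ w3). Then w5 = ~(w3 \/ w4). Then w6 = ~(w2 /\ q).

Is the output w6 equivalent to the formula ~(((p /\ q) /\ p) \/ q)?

w1 = p /\ q
w2 = w1 /\ p = (p /\ q) /\ p
w6 = ~(w2 /\ q) = ~(((p /\ q) /\ p) /\ q)
At p=0, q=1: circuit gives 1, formula gives 0.

No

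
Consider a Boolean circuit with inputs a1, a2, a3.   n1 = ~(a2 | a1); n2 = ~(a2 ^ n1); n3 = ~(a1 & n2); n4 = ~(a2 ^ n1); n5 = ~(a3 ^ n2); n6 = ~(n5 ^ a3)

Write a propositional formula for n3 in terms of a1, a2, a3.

n1 = ~(a2 | a1)
n2 = ~(a2 ^ n1) = ~(a2 ^ (~(a2 | a1)))
n3 = ~(a1 & n2) = ~(a1 & (~(a2 ^ (~(a2 | a1)))))

~(a1 & (~(a2 ^ (~(a2 | a1)))))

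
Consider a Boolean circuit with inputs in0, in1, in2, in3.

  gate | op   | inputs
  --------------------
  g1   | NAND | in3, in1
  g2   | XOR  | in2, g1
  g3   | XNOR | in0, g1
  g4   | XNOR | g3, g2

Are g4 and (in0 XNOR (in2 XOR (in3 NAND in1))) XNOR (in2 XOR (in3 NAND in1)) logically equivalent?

g1 = in3 NAND in1
g2 = in2 XOR g1 = in2 XOR (in3 NAND in1)
g3 = in0 XNOR g1 = in0 XNOR (in3 NAND in1)
g4 = g3 XNOR g2 = (in0 XNOR (in3 NAND in1)) XNOR (in2 XOR (in3 NAND in1))
At in0=0, in1=0, in2=1, in3=0: circuit gives 1, formula gives 0.

No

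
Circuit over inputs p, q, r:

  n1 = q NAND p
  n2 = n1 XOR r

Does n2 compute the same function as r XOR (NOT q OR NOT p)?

Yes

n1 = q NAND p
n2 = n1 XOR r = (q NAND p) XOR r
At p=0, q=0, r=1: circuit gives 0, formula gives 0.
At p=0, q=0, r=0: circuit gives 1, formula gives 1.
Agrees on all 8 inputs.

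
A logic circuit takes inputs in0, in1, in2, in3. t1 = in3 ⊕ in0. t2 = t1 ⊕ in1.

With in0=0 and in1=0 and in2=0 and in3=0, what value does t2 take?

0

t1 = 0 ⊕ 0 = 0
t2 = 0 ⊕ 0 = 0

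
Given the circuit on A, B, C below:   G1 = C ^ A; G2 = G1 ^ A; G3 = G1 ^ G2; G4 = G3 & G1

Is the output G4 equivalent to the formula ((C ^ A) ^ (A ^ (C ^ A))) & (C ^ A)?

Yes

G1 = C ^ A
G2 = G1 ^ A = (C ^ A) ^ A
G3 = G1 ^ G2 = (C ^ A) ^ ((C ^ A) ^ A)
G4 = G3 & G1 = ((C ^ A) ^ ((C ^ A) ^ A)) & (C ^ A)
At A=0, B=0, C=0: circuit gives 0, formula gives 0.
At A=1, B=0, C=0: circuit gives 1, formula gives 1.
Agrees on all 8 inputs.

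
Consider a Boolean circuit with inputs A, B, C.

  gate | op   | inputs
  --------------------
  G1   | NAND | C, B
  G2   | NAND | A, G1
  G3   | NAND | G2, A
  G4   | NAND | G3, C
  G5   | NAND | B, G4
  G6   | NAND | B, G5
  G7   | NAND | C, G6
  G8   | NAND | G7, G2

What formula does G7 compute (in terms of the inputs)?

G1 = C NAND B
G2 = A NAND G1 = A NAND (C NAND B)
G3 = G2 NAND A = (A NAND (C NAND B)) NAND A
G4 = G3 NAND C = ((A NAND (C NAND B)) NAND A) NAND C
G5 = B NAND G4 = B NAND (((A NAND (C NAND B)) NAND A) NAND C)
G6 = B NAND G5 = B NAND (B NAND (((A NAND (C NAND B)) NAND A) NAND C))
G7 = C NAND G6 = C NAND (B NAND (B NAND (((A NAND (C NAND B)) NAND A) NAND C)))

C NAND (B NAND (B NAND (((A NAND (C NAND B)) NAND A) NAND C)))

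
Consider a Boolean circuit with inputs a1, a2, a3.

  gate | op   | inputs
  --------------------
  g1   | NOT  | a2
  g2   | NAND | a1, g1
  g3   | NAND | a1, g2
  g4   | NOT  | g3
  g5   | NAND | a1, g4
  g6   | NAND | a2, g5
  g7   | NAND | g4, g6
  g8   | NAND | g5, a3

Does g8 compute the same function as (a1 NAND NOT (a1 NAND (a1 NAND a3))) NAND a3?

g1 = NOT a2
g2 = a1 NAND g1 = a1 NAND NOT a2
g3 = a1 NAND g2 = a1 NAND (a1 NAND NOT a2)
g4 = NOT g3 = NOT (a1 NAND (a1 NAND NOT a2))
g5 = a1 NAND g4 = a1 NAND NOT (a1 NAND (a1 NAND NOT a2))
g8 = g5 NAND a3 = (a1 NAND NOT (a1 NAND (a1 NAND NOT a2))) NAND a3
At a1=1, a2=1, a3=1: circuit gives 1, formula gives 0.

No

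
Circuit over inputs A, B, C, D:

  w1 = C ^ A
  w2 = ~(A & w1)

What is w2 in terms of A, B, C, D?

w1 = C ^ A
w2 = ~(A & w1) = ~(A & (C ^ A))

~(A & (C ^ A))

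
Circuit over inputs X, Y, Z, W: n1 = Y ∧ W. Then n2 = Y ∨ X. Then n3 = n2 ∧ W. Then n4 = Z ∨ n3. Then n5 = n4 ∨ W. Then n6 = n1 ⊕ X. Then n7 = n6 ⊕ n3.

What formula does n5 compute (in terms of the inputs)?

n2 = Y ∨ X
n3 = n2 ∧ W = (Y ∨ X) ∧ W
n4 = Z ∨ n3 = Z ∨ ((Y ∨ X) ∧ W)
n5 = n4 ∨ W = (Z ∨ ((Y ∨ X) ∧ W)) ∨ W

(Z ∨ ((Y ∨ X) ∧ W)) ∨ W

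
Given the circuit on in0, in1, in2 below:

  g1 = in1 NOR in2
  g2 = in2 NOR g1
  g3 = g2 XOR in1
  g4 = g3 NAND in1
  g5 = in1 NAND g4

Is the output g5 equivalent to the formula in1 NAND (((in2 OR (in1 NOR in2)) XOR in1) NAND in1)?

No

g1 = in1 NOR in2
g2 = in2 NOR g1 = in2 NOR (in1 NOR in2)
g3 = g2 XOR in1 = (in2 NOR (in1 NOR in2)) XOR in1
g4 = g3 NAND in1 = ((in2 NOR (in1 NOR in2)) XOR in1) NAND in1
g5 = in1 NAND g4 = in1 NAND (((in2 NOR (in1 NOR in2)) XOR in1) NAND in1)
At in0=0, in1=1, in2=0: circuit gives 0, formula gives 1.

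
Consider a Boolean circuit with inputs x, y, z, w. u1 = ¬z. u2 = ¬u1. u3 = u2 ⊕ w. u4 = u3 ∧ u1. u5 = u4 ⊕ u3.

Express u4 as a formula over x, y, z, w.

u1 = ¬z
u2 = ¬u1 = ¬¬z
u3 = u2 ⊕ w = ¬¬z ⊕ w
u4 = u3 ∧ u1 = (¬¬z ⊕ w) ∧ ¬z

(¬¬z ⊕ w) ∧ ¬z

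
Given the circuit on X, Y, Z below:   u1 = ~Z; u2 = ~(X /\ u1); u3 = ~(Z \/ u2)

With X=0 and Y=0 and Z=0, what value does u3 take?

u1 = ~0 = 1
u2 = ~(0 /\ 1) = 1
u3 = ~(0 \/ 1) = 0

0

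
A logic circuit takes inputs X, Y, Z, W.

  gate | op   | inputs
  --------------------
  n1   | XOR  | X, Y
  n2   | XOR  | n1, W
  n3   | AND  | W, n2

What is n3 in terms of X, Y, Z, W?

n1 = X XOR Y
n2 = n1 XOR W = (X XOR Y) XOR W
n3 = W AND n2 = W AND ((X XOR Y) XOR W)

W AND ((X XOR Y) XOR W)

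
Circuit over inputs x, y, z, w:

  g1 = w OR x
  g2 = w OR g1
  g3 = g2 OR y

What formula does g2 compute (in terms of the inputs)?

g1 = w OR x
g2 = w OR g1 = w OR (w OR x)

w OR (w OR x)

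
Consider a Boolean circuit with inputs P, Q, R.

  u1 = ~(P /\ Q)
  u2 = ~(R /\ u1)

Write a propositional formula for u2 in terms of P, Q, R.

~(R /\ (~(P /\ Q)))

u1 = ~(P /\ Q)
u2 = ~(R /\ u1) = ~(R /\ (~(P /\ Q)))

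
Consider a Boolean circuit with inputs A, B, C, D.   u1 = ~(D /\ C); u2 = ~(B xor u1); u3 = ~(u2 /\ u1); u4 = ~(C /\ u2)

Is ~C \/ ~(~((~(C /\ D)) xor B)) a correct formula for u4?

Yes

u1 = ~(D /\ C)
u2 = ~(B xor u1) = ~(B xor (~(D /\ C)))
u4 = ~(C /\ u2) = ~(C /\ (~(B xor (~(D /\ C)))))
At A=0, B=0, C=1, D=1: circuit gives 0, formula gives 0.
At A=0, B=0, C=0, D=0: circuit gives 1, formula gives 1.
Agrees on all 16 inputs.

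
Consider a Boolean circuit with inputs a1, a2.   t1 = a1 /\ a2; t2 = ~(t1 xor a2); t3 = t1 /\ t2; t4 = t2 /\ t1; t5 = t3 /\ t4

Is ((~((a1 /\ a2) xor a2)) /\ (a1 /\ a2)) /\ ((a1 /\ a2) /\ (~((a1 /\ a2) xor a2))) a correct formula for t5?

t1 = a1 /\ a2
t2 = ~(t1 xor a2) = ~((a1 /\ a2) xor a2)
t3 = t1 /\ t2 = (a1 /\ a2) /\ (~((a1 /\ a2) xor a2))
t4 = t2 /\ t1 = (~((a1 /\ a2) xor a2)) /\ (a1 /\ a2)
t5 = t3 /\ t4 = ((a1 /\ a2) /\ (~((a1 /\ a2) xor a2))) /\ ((~((a1 /\ a2) xor a2)) /\ (a1 /\ a2))
At a1=0, a2=0: circuit gives 0, formula gives 0.
At a1=1, a2=1: circuit gives 1, formula gives 1.
Agrees on all 4 inputs.

Yes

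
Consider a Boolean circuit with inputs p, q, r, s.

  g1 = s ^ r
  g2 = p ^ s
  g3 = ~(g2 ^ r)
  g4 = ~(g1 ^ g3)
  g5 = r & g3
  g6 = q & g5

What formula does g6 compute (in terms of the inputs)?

q & (r & (~((p ^ s) ^ r)))

g2 = p ^ s
g3 = ~(g2 ^ r) = ~((p ^ s) ^ r)
g5 = r & g3 = r & (~((p ^ s) ^ r))
g6 = q & g5 = q & (r & (~((p ^ s) ^ r)))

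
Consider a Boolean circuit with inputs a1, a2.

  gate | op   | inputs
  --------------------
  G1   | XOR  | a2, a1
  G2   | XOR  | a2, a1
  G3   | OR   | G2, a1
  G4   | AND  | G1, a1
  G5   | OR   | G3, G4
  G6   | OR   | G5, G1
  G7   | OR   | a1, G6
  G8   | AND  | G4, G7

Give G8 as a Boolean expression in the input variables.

((a2 XOR a1) AND a1) AND (a1 OR ((((a2 XOR a1) OR a1) OR ((a2 XOR a1) AND a1)) OR (a2 XOR a1)))

G1 = a2 XOR a1
G2 = a2 XOR a1
G3 = G2 OR a1 = (a2 XOR a1) OR a1
G4 = G1 AND a1 = (a2 XOR a1) AND a1
G5 = G3 OR G4 = ((a2 XOR a1) OR a1) OR ((a2 XOR a1) AND a1)
G6 = G5 OR G1 = (((a2 XOR a1) OR a1) OR ((a2 XOR a1) AND a1)) OR (a2 XOR a1)
G7 = a1 OR G6 = a1 OR ((((a2 XOR a1) OR a1) OR ((a2 XOR a1) AND a1)) OR (a2 XOR a1))
G8 = G4 AND G7 = ((a2 XOR a1) AND a1) AND (a1 OR ((((a2 XOR a1) OR a1) OR ((a2 XOR a1) AND a1)) OR (a2 XOR a1)))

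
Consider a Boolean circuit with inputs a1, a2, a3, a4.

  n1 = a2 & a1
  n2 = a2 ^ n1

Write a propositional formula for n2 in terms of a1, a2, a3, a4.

n1 = a2 & a1
n2 = a2 ^ n1 = a2 ^ (a2 & a1)

a2 ^ (a2 & a1)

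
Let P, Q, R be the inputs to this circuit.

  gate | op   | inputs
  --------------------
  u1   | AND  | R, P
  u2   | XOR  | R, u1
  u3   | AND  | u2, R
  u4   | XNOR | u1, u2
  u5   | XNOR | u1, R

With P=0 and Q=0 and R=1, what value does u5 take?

0

u1 = 1 AND 0 = 0
u5 = 0 XNOR 1 = 0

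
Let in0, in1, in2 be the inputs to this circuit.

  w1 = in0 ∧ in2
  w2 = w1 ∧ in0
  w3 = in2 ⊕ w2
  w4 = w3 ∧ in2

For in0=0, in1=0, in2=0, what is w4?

w1 = 0 ∧ 0 = 0
w2 = 0 ∧ 0 = 0
w3 = 0 ⊕ 0 = 0
w4 = 0 ∧ 0 = 0

0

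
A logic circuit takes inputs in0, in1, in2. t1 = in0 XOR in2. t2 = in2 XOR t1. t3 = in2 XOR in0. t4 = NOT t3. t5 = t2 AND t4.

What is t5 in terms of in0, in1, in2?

(in2 XOR (in0 XOR in2)) AND NOT (in2 XOR in0)

t1 = in0 XOR in2
t2 = in2 XOR t1 = in2 XOR (in0 XOR in2)
t3 = in2 XOR in0
t4 = NOT t3 = NOT (in2 XOR in0)
t5 = t2 AND t4 = (in2 XOR (in0 XOR in2)) AND NOT (in2 XOR in0)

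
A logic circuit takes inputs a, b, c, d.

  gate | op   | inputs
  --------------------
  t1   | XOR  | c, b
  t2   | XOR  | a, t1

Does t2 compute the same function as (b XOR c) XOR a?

t1 = c XOR b
t2 = a XOR t1 = a XOR (c XOR b)
At a=0, b=0, c=0, d=0: circuit gives 0, formula gives 0.
At a=0, b=0, c=1, d=0: circuit gives 1, formula gives 1.
Agrees on all 16 inputs.

Yes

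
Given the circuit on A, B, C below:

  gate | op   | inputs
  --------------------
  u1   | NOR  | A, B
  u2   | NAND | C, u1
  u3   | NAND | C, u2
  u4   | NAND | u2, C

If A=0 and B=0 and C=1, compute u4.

1

u1 = 0 NOR 0 = 1
u2 = 1 NAND 1 = 0
u4 = 0 NAND 1 = 1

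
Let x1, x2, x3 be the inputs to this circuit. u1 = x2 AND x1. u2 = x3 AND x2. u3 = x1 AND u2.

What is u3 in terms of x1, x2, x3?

u2 = x3 AND x2
u3 = x1 AND u2 = x1 AND (x3 AND x2)

x1 AND (x3 AND x2)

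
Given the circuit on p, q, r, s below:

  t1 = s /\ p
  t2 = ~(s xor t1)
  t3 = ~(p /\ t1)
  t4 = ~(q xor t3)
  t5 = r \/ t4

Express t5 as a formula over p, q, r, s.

t1 = s /\ p
t3 = ~(p /\ t1) = ~(p /\ (s /\ p))
t4 = ~(q xor t3) = ~(q xor (~(p /\ (s /\ p))))
t5 = r \/ t4 = r \/ (~(q xor (~(p /\ (s /\ p)))))

r \/ (~(q xor (~(p /\ (s /\ p)))))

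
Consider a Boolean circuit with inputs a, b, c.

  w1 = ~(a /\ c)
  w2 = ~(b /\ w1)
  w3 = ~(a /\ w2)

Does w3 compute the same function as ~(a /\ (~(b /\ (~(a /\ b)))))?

w1 = ~(a /\ c)
w2 = ~(b /\ w1) = ~(b /\ (~(a /\ c)))
w3 = ~(a /\ w2) = ~(a /\ (~(b /\ (~(a /\ c)))))
At a=1, b=1, c=0: circuit gives 1, formula gives 0.

No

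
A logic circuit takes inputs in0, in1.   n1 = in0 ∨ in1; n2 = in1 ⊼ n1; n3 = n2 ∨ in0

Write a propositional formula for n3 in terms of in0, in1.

(in1 ⊼ (in0 ∨ in1)) ∨ in0

n1 = in0 ∨ in1
n2 = in1 ⊼ n1 = in1 ⊼ (in0 ∨ in1)
n3 = n2 ∨ in0 = (in1 ⊼ (in0 ∨ in1)) ∨ in0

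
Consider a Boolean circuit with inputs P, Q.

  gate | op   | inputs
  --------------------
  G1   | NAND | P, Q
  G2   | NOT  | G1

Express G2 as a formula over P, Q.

G1 = P NAND Q
G2 = NOT G1 = NOT (P NAND Q)

NOT (P NAND Q)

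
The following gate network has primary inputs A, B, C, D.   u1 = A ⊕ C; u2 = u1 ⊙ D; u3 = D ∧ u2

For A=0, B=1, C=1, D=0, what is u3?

0

u1 = 0 ⊕ 1 = 1
u2 = 1 ⊙ 0 = 0
u3 = 0 ∧ 0 = 0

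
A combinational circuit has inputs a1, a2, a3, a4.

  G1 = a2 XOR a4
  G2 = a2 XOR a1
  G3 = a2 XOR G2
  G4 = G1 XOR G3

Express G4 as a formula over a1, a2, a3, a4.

G1 = a2 XOR a4
G2 = a2 XOR a1
G3 = a2 XOR G2 = a2 XOR (a2 XOR a1)
G4 = G1 XOR G3 = (a2 XOR a4) XOR (a2 XOR (a2 XOR a1))

(a2 XOR a4) XOR (a2 XOR (a2 XOR a1))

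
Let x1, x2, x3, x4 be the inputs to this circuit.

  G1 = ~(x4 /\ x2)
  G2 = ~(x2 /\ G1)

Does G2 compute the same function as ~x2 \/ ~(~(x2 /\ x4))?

G1 = ~(x4 /\ x2)
G2 = ~(x2 /\ G1) = ~(x2 /\ (~(x4 /\ x2)))
At x1=0, x2=1, x3=0, x4=0: circuit gives 0, formula gives 0.
At x1=0, x2=0, x3=0, x4=0: circuit gives 1, formula gives 1.
Agrees on all 16 inputs.

Yes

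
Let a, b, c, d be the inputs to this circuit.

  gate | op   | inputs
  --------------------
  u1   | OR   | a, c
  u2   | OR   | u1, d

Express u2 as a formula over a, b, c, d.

u1 = a OR c
u2 = u1 OR d = (a OR c) OR d

(a OR c) OR d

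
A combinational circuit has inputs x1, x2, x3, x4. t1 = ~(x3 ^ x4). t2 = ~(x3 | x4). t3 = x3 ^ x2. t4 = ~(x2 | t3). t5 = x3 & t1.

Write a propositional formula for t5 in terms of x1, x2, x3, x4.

x3 & (~(x3 ^ x4))

t1 = ~(x3 ^ x4)
t5 = x3 & t1 = x3 & (~(x3 ^ x4))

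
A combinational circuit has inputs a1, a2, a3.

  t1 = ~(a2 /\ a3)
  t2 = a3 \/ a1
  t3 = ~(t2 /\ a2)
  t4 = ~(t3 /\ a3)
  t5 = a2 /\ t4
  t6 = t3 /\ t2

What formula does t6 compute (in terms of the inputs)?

(~((a3 \/ a1) /\ a2)) /\ (a3 \/ a1)

t2 = a3 \/ a1
t3 = ~(t2 /\ a2) = ~((a3 \/ a1) /\ a2)
t6 = t3 /\ t2 = (~((a3 \/ a1) /\ a2)) /\ (a3 \/ a1)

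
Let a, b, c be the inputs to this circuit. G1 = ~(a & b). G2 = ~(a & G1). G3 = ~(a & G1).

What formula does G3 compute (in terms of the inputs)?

G1 = ~(a & b)
G3 = ~(a & G1) = ~(a & (~(a & b)))

~(a & (~(a & b)))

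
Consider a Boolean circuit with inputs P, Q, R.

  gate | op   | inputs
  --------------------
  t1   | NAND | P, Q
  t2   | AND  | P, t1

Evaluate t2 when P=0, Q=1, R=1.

0

t1 = 0 NAND 1 = 1
t2 = 0 AND 1 = 0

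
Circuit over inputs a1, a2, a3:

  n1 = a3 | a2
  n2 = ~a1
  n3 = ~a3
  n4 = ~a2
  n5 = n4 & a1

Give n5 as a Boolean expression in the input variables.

~a2 & a1

n4 = ~a2
n5 = n4 & a1 = ~a2 & a1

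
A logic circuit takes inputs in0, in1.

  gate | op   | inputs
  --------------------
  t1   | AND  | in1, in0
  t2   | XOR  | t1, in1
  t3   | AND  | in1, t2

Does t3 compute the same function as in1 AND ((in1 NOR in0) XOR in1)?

No

t1 = in1 AND in0
t2 = t1 XOR in1 = (in1 AND in0) XOR in1
t3 = in1 AND t2 = in1 AND ((in1 AND in0) XOR in1)
At in0=1, in1=1: circuit gives 0, formula gives 1.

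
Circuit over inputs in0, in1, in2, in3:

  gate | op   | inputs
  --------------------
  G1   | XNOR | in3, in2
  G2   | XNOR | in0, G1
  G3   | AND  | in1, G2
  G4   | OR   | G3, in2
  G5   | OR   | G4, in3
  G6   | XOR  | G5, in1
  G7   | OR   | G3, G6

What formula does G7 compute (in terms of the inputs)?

G1 = in3 XNOR in2
G2 = in0 XNOR G1 = in0 XNOR (in3 XNOR in2)
G3 = in1 AND G2 = in1 AND (in0 XNOR (in3 XNOR in2))
G4 = G3 OR in2 = (in1 AND (in0 XNOR (in3 XNOR in2))) OR in2
G5 = G4 OR in3 = ((in1 AND (in0 XNOR (in3 XNOR in2))) OR in2) OR in3
G6 = G5 XOR in1 = (((in1 AND (in0 XNOR (in3 XNOR in2))) OR in2) OR in3) XOR in1
G7 = G3 OR G6 = (in1 AND (in0 XNOR (in3 XNOR in2))) OR ((((in1 AND (in0 XNOR (in3 XNOR in2))) OR in2) OR in3) XOR in1)

(in1 AND (in0 XNOR (in3 XNOR in2))) OR ((((in1 AND (in0 XNOR (in3 XNOR in2))) OR in2) OR in3) XOR in1)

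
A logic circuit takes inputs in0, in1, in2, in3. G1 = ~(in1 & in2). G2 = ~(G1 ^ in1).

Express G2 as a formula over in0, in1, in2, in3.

~((~(in1 & in2)) ^ in1)

G1 = ~(in1 & in2)
G2 = ~(G1 ^ in1) = ~((~(in1 & in2)) ^ in1)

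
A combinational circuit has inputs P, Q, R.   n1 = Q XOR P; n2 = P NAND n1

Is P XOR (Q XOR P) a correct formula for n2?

n1 = Q XOR P
n2 = P NAND n1 = P NAND (Q XOR P)
At P=0, Q=0, R=0: circuit gives 1, formula gives 0.

No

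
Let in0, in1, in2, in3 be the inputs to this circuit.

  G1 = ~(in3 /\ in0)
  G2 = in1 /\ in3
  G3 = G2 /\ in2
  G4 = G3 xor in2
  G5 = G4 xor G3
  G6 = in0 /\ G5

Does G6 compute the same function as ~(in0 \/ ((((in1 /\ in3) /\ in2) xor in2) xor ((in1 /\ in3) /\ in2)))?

No

G2 = in1 /\ in3
G3 = G2 /\ in2 = (in1 /\ in3) /\ in2
G4 = G3 xor in2 = ((in1 /\ in3) /\ in2) xor in2
G5 = G4 xor G3 = (((in1 /\ in3) /\ in2) xor in2) xor ((in1 /\ in3) /\ in2)
G6 = in0 /\ G5 = in0 /\ ((((in1 /\ in3) /\ in2) xor in2) xor ((in1 /\ in3) /\ in2))
At in0=0, in1=0, in2=0, in3=0: circuit gives 0, formula gives 1.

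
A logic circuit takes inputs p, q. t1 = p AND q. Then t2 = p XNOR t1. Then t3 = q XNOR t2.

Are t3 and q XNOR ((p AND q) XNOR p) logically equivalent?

t1 = p AND q
t2 = p XNOR t1 = p XNOR (p AND q)
t3 = q XNOR t2 = q XNOR (p XNOR (p AND q))
At p=0, q=0: circuit gives 0, formula gives 0.
At p=0, q=1: circuit gives 1, formula gives 1.
Agrees on all 4 inputs.

Yes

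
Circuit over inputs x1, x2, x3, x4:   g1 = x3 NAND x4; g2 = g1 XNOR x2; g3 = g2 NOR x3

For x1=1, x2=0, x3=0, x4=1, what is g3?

1

g1 = 0 NAND 1 = 1
g2 = 1 XNOR 0 = 0
g3 = 0 NOR 0 = 1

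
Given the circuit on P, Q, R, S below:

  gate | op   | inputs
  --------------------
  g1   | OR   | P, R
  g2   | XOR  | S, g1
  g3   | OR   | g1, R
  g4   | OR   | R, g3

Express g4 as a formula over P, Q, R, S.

g1 = P OR R
g3 = g1 OR R = (P OR R) OR R
g4 = R OR g3 = R OR ((P OR R) OR R)

R OR ((P OR R) OR R)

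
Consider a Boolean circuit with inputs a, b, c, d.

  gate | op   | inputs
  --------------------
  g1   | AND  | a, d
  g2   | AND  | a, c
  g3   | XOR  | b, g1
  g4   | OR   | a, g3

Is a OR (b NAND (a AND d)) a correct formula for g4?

No

g1 = a AND d
g3 = b XOR g1 = b XOR (a AND d)
g4 = a OR g3 = a OR (b XOR (a AND d))
At a=0, b=0, c=0, d=0: circuit gives 0, formula gives 1.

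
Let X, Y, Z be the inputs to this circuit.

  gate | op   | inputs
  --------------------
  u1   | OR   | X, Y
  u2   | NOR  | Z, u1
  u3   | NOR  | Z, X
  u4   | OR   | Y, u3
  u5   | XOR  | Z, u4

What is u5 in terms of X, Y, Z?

u3 = Z NOR X
u4 = Y OR u3 = Y OR (Z NOR X)
u5 = Z XOR u4 = Z XOR (Y OR (Z NOR X))

Z XOR (Y OR (Z NOR X))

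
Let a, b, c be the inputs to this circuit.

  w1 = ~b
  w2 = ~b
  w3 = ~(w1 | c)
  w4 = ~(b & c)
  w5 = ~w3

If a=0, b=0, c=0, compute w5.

1

w1 = ~0 = 1
w3 = ~(1 | 0) = 0
w5 = ~0 = 1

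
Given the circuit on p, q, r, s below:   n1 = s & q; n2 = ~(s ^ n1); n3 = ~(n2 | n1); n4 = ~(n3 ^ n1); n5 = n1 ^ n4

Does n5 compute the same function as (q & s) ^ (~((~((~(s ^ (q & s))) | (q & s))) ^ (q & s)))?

n1 = s & q
n2 = ~(s ^ n1) = ~(s ^ (s & q))
n3 = ~(n2 | n1) = ~((~(s ^ (s & q))) | (s & q))
n4 = ~(n3 ^ n1) = ~((~((~(s ^ (s & q))) | (s & q))) ^ (s & q))
n5 = n1 ^ n4 = (s & q) ^ (~((~((~(s ^ (s & q))) | (s & q))) ^ (s & q)))
At p=0, q=0, r=0, s=1: circuit gives 0, formula gives 0.
At p=0, q=0, r=0, s=0: circuit gives 1, formula gives 1.
Agrees on all 16 inputs.

Yes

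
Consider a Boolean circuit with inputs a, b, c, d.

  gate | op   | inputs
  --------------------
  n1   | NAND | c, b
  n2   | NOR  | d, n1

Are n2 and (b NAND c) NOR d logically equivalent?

n1 = c NAND b
n2 = d NOR n1 = d NOR (c NAND b)
At a=0, b=0, c=0, d=0: circuit gives 0, formula gives 0.
At a=0, b=1, c=1, d=0: circuit gives 1, formula gives 1.
Agrees on all 16 inputs.

Yes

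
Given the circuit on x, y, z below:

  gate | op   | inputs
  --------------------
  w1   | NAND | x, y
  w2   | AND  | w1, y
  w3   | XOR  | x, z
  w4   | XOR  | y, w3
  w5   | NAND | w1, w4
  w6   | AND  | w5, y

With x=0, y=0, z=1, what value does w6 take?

0

w1 = 0 NAND 0 = 1
w3 = 0 XOR 1 = 1
w4 = 0 XOR 1 = 1
w5 = 1 NAND 1 = 0
w6 = 0 AND 0 = 0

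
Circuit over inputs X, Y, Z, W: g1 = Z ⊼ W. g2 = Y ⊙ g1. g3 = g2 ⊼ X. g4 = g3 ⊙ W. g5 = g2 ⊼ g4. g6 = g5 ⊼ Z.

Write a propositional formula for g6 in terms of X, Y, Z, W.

((Y ⊙ (Z ⊼ W)) ⊼ (((Y ⊙ (Z ⊼ W)) ⊼ X) ⊙ W)) ⊼ Z

g1 = Z ⊼ W
g2 = Y ⊙ g1 = Y ⊙ (Z ⊼ W)
g3 = g2 ⊼ X = (Y ⊙ (Z ⊼ W)) ⊼ X
g4 = g3 ⊙ W = ((Y ⊙ (Z ⊼ W)) ⊼ X) ⊙ W
g5 = g2 ⊼ g4 = (Y ⊙ (Z ⊼ W)) ⊼ (((Y ⊙ (Z ⊼ W)) ⊼ X) ⊙ W)
g6 = g5 ⊼ Z = ((Y ⊙ (Z ⊼ W)) ⊼ (((Y ⊙ (Z ⊼ W)) ⊼ X) ⊙ W)) ⊼ Z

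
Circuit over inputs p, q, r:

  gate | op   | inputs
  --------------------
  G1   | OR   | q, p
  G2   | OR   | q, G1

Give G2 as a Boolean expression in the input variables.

G1 = q OR p
G2 = q OR G1 = q OR (q OR p)

q OR (q OR p)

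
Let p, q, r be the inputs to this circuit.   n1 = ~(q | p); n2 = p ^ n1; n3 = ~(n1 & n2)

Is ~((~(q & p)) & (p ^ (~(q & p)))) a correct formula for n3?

No

n1 = ~(q | p)
n2 = p ^ n1 = p ^ (~(q | p))
n3 = ~(n1 & n2) = ~((~(q | p)) & (p ^ (~(q | p))))
At p=0, q=1, r=0: circuit gives 1, formula gives 0.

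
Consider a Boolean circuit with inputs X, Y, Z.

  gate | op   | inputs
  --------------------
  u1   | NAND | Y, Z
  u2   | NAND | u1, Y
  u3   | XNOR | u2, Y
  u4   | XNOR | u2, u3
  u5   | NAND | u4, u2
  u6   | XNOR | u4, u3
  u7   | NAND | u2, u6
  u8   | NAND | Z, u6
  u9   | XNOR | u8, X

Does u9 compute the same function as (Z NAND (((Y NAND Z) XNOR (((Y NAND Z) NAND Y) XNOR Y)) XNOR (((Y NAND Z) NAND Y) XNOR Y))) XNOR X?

u1 = Y NAND Z
u2 = u1 NAND Y = (Y NAND Z) NAND Y
u3 = u2 XNOR Y = ((Y NAND Z) NAND Y) XNOR Y
u4 = u2 XNOR u3 = ((Y NAND Z) NAND Y) XNOR (((Y NAND Z) NAND Y) XNOR Y)
u6 = u4 XNOR u3 = (((Y NAND Z) NAND Y) XNOR (((Y NAND Z) NAND Y) XNOR Y)) XNOR (((Y NAND Z) NAND Y) XNOR Y)
u8 = Z NAND u6 = Z NAND ((((Y NAND Z) NAND Y) XNOR (((Y NAND Z) NAND Y) XNOR Y)) XNOR (((Y NAND Z) NAND Y) XNOR Y))
u9 = u8 XNOR X = (Z NAND ((((Y NAND Z) NAND Y) XNOR (((Y NAND Z) NAND Y) XNOR Y)) XNOR (((Y NAND Z) NAND Y) XNOR Y))) XNOR X
At X=0, Y=1, Z=1: circuit gives 1, formula gives 0.

No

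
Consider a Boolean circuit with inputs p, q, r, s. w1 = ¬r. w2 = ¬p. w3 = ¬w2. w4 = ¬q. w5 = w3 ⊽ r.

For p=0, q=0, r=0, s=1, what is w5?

1

w2 = ¬0 = 1
w3 = ¬1 = 0
w5 = 0 ⊽ 0 = 1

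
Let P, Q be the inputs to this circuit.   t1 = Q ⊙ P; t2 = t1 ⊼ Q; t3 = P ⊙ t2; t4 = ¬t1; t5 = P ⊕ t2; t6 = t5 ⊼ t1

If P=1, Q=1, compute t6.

t1 = 1 ⊙ 1 = 1
t2 = 1 ⊼ 1 = 0
t5 = 1 ⊕ 0 = 1
t6 = 1 ⊼ 1 = 0

0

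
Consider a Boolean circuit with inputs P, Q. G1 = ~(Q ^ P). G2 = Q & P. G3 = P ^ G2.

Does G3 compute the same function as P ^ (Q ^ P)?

No

G2 = Q & P
G3 = P ^ G2 = P ^ (Q & P)
At P=0, Q=1: circuit gives 0, formula gives 1.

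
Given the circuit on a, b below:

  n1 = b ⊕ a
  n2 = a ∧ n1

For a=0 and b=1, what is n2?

n1 = 1 ⊕ 0 = 1
n2 = 0 ∧ 1 = 0

0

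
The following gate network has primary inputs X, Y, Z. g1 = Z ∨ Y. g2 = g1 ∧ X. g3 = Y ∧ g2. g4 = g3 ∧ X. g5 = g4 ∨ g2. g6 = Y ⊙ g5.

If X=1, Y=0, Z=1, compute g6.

0

g1 = 1 ∨ 0 = 1
g2 = 1 ∧ 1 = 1
g3 = 0 ∧ 1 = 0
g4 = 0 ∧ 1 = 0
g5 = 0 ∨ 1 = 1
g6 = 0 ⊙ 1 = 0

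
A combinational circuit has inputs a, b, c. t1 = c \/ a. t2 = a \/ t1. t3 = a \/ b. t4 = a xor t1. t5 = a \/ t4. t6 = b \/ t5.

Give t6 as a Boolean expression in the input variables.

t1 = c \/ a
t4 = a xor t1 = a xor (c \/ a)
t5 = a \/ t4 = a \/ (a xor (c \/ a))
t6 = b \/ t5 = b \/ (a \/ (a xor (c \/ a)))

b \/ (a \/ (a xor (c \/ a)))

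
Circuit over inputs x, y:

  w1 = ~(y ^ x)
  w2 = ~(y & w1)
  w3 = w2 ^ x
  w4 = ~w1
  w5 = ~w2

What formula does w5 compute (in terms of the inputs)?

w1 = ~(y ^ x)
w2 = ~(y & w1) = ~(y & (~(y ^ x)))
w5 = ~w2 = ~(~(y & (~(y ^ x))))

~(~(y & (~(y ^ x))))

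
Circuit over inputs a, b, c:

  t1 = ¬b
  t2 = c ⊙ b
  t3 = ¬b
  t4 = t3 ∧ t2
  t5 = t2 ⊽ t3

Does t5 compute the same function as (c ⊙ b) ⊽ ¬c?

No

t2 = c ⊙ b
t3 = ¬b
t5 = t2 ⊽ t3 = (c ⊙ b) ⊽ ¬b
At a=0, b=0, c=1: circuit gives 0, formula gives 1.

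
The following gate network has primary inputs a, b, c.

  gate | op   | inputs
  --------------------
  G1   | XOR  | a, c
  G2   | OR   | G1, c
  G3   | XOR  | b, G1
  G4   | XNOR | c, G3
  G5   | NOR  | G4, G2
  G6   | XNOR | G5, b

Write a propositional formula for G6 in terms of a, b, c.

((c XNOR (b XOR (a XOR c))) NOR ((a XOR c) OR c)) XNOR b

G1 = a XOR c
G2 = G1 OR c = (a XOR c) OR c
G3 = b XOR G1 = b XOR (a XOR c)
G4 = c XNOR G3 = c XNOR (b XOR (a XOR c))
G5 = G4 NOR G2 = (c XNOR (b XOR (a XOR c))) NOR ((a XOR c) OR c)
G6 = G5 XNOR b = ((c XNOR (b XOR (a XOR c))) NOR ((a XOR c) OR c)) XNOR b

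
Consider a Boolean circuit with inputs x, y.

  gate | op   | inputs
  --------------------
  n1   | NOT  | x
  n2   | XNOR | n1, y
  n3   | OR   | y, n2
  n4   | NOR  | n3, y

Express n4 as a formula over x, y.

(y OR (NOT x XNOR y)) NOR y

n1 = NOT x
n2 = n1 XNOR y = NOT x XNOR y
n3 = y OR n2 = y OR (NOT x XNOR y)
n4 = n3 NOR y = (y OR (NOT x XNOR y)) NOR y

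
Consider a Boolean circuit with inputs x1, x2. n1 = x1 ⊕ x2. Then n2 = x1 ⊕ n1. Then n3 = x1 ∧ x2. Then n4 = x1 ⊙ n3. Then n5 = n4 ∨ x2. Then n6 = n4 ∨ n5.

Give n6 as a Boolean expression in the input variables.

(x1 ⊙ (x1 ∧ x2)) ∨ ((x1 ⊙ (x1 ∧ x2)) ∨ x2)

n3 = x1 ∧ x2
n4 = x1 ⊙ n3 = x1 ⊙ (x1 ∧ x2)
n5 = n4 ∨ x2 = (x1 ⊙ (x1 ∧ x2)) ∨ x2
n6 = n4 ∨ n5 = (x1 ⊙ (x1 ∧ x2)) ∨ ((x1 ⊙ (x1 ∧ x2)) ∨ x2)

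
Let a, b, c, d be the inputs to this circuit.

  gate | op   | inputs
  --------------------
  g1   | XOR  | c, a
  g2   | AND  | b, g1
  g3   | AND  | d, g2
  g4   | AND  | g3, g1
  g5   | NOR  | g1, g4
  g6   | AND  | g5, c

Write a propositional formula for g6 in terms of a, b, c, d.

g1 = c XOR a
g2 = b AND g1 = b AND (c XOR a)
g3 = d AND g2 = d AND (b AND (c XOR a))
g4 = g3 AND g1 = (d AND (b AND (c XOR a))) AND (c XOR a)
g5 = g1 NOR g4 = (c XOR a) NOR ((d AND (b AND (c XOR a))) AND (c XOR a))
g6 = g5 AND c = ((c XOR a) NOR ((d AND (b AND (c XOR a))) AND (c XOR a))) AND c

((c XOR a) NOR ((d AND (b AND (c XOR a))) AND (c XOR a))) AND c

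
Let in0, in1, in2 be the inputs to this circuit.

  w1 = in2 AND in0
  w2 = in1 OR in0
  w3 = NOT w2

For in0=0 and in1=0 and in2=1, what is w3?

1

w2 = 0 OR 0 = 0
w3 = NOT 0 = 1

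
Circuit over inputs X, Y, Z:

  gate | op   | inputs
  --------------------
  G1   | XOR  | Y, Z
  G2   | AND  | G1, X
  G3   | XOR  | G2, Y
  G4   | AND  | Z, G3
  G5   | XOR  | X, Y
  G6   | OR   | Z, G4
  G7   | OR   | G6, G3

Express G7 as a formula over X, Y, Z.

G1 = Y XOR Z
G2 = G1 AND X = (Y XOR Z) AND X
G3 = G2 XOR Y = ((Y XOR Z) AND X) XOR Y
G4 = Z AND G3 = Z AND (((Y XOR Z) AND X) XOR Y)
G6 = Z OR G4 = Z OR (Z AND (((Y XOR Z) AND X) XOR Y))
G7 = G6 OR G3 = (Z OR (Z AND (((Y XOR Z) AND X) XOR Y))) OR (((Y XOR Z) AND X) XOR Y)

(Z OR (Z AND (((Y XOR Z) AND X) XOR Y))) OR (((Y XOR Z) AND X) XOR Y)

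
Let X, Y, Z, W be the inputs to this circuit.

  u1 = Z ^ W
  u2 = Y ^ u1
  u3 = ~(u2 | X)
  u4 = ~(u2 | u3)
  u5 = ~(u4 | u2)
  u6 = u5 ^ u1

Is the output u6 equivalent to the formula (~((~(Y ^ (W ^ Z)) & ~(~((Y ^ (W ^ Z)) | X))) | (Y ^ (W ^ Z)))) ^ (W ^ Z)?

Yes

u1 = Z ^ W
u2 = Y ^ u1 = Y ^ (Z ^ W)
u3 = ~(u2 | X) = ~((Y ^ (Z ^ W)) | X)
u4 = ~(u2 | u3) = ~((Y ^ (Z ^ W)) | (~((Y ^ (Z ^ W)) | X)))
u5 = ~(u4 | u2) = ~((~((Y ^ (Z ^ W)) | (~((Y ^ (Z ^ W)) | X)))) | (Y ^ (Z ^ W)))
u6 = u5 ^ u1 = (~((~((Y ^ (Z ^ W)) | (~((Y ^ (Z ^ W)) | X)))) | (Y ^ (Z ^ W)))) ^ (Z ^ W)
At X=0, Y=1, Z=0, W=0: circuit gives 0, formula gives 0.
At X=0, Y=0, Z=0, W=0: circuit gives 1, formula gives 1.
Agrees on all 16 inputs.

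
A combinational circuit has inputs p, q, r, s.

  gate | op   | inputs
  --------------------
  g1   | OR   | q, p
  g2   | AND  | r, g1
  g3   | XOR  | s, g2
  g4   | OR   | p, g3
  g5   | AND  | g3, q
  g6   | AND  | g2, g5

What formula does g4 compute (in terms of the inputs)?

g1 = q OR p
g2 = r AND g1 = r AND (q OR p)
g3 = s XOR g2 = s XOR (r AND (q OR p))
g4 = p OR g3 = p OR (s XOR (r AND (q OR p)))

p OR (s XOR (r AND (q OR p)))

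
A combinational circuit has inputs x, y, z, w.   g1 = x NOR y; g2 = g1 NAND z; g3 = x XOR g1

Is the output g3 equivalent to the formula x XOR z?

No

g1 = x NOR y
g3 = x XOR g1 = x XOR (x NOR y)
At x=0, y=0, z=0, w=0: circuit gives 1, formula gives 0.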